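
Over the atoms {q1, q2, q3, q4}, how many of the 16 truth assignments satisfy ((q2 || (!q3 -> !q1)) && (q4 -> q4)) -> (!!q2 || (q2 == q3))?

Initial set: {(((q2 || (!q3 -> !q1)) && (q4 -> q4)) -> (!!q2 || (q2 == q3)))}.
(((q2 || (!q3 -> !q1)) && (q4 -> q4)) -> (!!q2 || (q2 == q3))): β-rule — branch into !((q2 || (!q3 -> !q1)) && (q4 -> q4))  //  (!!q2 || (q2 == q3)).
  branch 1 (add !((q2 || (!q3 -> !q1)) && (q4 -> q4))):
    !((q2 || (!q3 -> !q1)) && (q4 -> q4)): β-rule — branch into !(q2 || (!q3 -> !q1))  //  !(q4 -> q4).
      branch 1.1 (add !(q2 || (!q3 -> !q1))):
        !(q2 || (!q3 -> !q1)): α-rule — add !q2, !(!q3 -> !q1).
        !(!q3 -> !q1): α-rule — add !q3, !!q1.
        ○ open, literals {q1=T, q2=F, q3=F}.
      branch 1.2 (add !(q4 -> q4)):
        !(q4 -> q4): α-rule — add q4, !q4.
        × closes — contains both q4 and !q4.
  branch 2 (add (!!q2 || (q2 == q3))):
    (!!q2 || (q2 == q3)): β-rule — branch into !!q2  //  (q2 == q3).
      branch 2.1 (add !!q2):
        !!q2: drop double negation, giving q2.
        ○ open, literals {q2=T}.
      branch 2.2 (add (q2 == q3)):
        (q2 == q3): β-rule — branch into q2, q3  //  !q2, !q3.
          branch 2.2.1 (add q2, q3):
            ○ open, literals {q2=T, q3=T}.
          branch 2.2.2 (add !q2, !q3):
            ○ open, literals {q2=F, q3=F}.
1 branch closed, 4 open.
Each open branch fixes some atoms; the unmentioned ones are free. Counting distinct full assignments: branch {q1=T, q2=F, q3=F} (q4) contributes 2 new; branch {q2=T} (q1, q3, q4) contributes 8 new; branch {q2=T, q3=T} (q1, q4) contributes 0 new; branch {q2=F, q3=F} (q1, q4) contributes 2 new. Total: 12.

12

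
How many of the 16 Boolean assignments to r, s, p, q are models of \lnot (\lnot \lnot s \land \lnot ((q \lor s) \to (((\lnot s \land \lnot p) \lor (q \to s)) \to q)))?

Initial set: {\lnot (\lnot \lnot s \land \lnot ((q \lor s) \to (((\lnot s \land \lnot p) \lor (q \to s)) \to q)))}.
\lnot (\lnot \lnot s \land \lnot ((q \lor s) \to (((\lnot s \land \lnot p) \lor (q \to s)) \to q))): β-rule — branch into \lnot \lnot \lnot s  //  \lnot \lnot ((q \lor s) \to (((\lnot s \land \lnot p) \lor (q \to s)) \to q)).
  branch 1 (add \lnot \lnot \lnot s):
    \lnot \lnot \lnot s: drop double negation, giving \lnot s.
    ○ open, literals {s=false}.
  branch 2 (add \lnot \lnot ((q \lor s) \to (((\lnot s \land \lnot p) \lor (q \to s)) \to q))):
    \lnot \lnot ((q \lor s) \to (((\lnot s \land \lnot p) \lor (q \to s)) \to q)): β-rule — branch into \lnot (q \lor s)  //  (((\lnot s \land \lnot p) \lor (q \to s)) \to q).
      branch 2.1 (add \lnot (q \lor s)):
        \lnot (q \lor s): α-rule — add \lnot q, \lnot s.
        ○ open, literals {q=false, s=false}.
      branch 2.2 (add (((\lnot s \land \lnot p) \lor (q \to s)) \to q)):
        (((\lnot s \land \lnot p) \lor (q \to s)) \to q): β-rule — branch into \lnot ((\lnot s \land \lnot p) \lor (q \to s))  //  q.
          branch 2.2.1 (add \lnot ((\lnot s \land \lnot p) \lor (q \to s))):
            \lnot ((\lnot s \land \lnot p) \lor (q \to s)): α-rule — add \lnot (\lnot s \land \lnot p), \lnot (q \to s).
            \lnot (q \to s): α-rule — add q, \lnot s.
            \lnot (\lnot s \land \lnot p): β-rule — branch into \lnot \lnot s  //  \lnot \lnot p.
              branch 2.2.1.1 (add \lnot \lnot s):
                × closes — contains both s and \lnot s.
              branch 2.2.1.2 (add \lnot \lnot p):
                ○ open, literals {p=true, q=true, s=false}.
          branch 2.2.2 (add q):
            ○ open, literals {q=true}.
1 branch closed, 4 open.
Each open branch fixes some atoms; the unmentioned ones are free. Counting distinct full assignments: branch {s=false} (r, p, q) contributes 8 new; branch {q=false, s=false} (r, p) contributes 0 new; branch {p=true, q=true, s=false} (r) contributes 0 new; branch {q=true} (r, s, p) contributes 4 new. Total: 12.

12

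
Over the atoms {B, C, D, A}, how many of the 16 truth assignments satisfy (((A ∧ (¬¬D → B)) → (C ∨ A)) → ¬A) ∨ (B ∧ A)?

Initial set: {T ((((A ∧ (¬¬D → B)) → (C ∨ A)) → ¬A) ∨ (B ∧ A))}.
T ((((A ∧ (¬¬D → B)) → (C ∨ A)) → ¬A) ∨ (B ∧ A)): β-rule — branch into T (((A ∧ (¬¬D → B)) → (C ∨ A)) → ¬A)  //  T (B ∧ A).
  branch 1 (add T (((A ∧ (¬¬D → B)) → (C ∨ A)) → ¬A)):
    T (((A ∧ (¬¬D → B)) → (C ∨ A)) → ¬A): β-rule — branch into F ((A ∧ (¬¬D → B)) → (C ∨ A))  //  T ¬A.
      branch 1.1 (add F ((A ∧ (¬¬D → B)) → (C ∨ A))):
        F ((A ∧ (¬¬D → B)) → (C ∨ A)): α-rule — add T (A ∧ (¬¬D → B)), F (C ∨ A).
        T (A ∧ (¬¬D → B)): α-rule — add T A, T (¬¬D → B).
        F (C ∨ A): α-rule — add F C, F A.
        × closes — contains both A and ¬A.
      branch 1.2 (add T ¬A):
        ○ open, literals {A=0}.
  branch 2 (add T (B ∧ A)):
    T (B ∧ A): α-rule — add T B, T A.
    ○ open, literals {A=1, B=1}.
1 branch closed, 2 open.
Each open branch fixes some atoms; the unmentioned ones are free. Counting distinct full assignments: branch {A=0} (B, C, D) contributes 8 new; branch {A=1, B=1} (C, D) contributes 4 new. Total: 12.

12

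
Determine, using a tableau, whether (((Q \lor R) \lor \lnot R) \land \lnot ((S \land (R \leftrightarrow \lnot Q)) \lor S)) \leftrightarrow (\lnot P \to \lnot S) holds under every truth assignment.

Assume the negation and expand:
Initial set: {\lnot ((((Q \lor R) \lor \lnot R) \land \lnot ((S \land (R \leftrightarrow \lnot Q)) \lor S)) \leftrightarrow (\lnot P \to \lnot S))}.
\lnot ((((Q \lor R) \lor \lnot R) \land \lnot ((S \land (R \leftrightarrow \lnot Q)) \lor S)) \leftrightarrow (\lnot P \to \lnot S)): β-rule — branch into (((Q \lor R) \lor \lnot R) \land \lnot ((S \land (R \leftrightarrow \lnot Q)) \lor S)), \lnot (\lnot P \to \lnot S)  //  \lnot (((Q \lor R) \lor \lnot R) \land \lnot ((S \land (R \leftrightarrow \lnot Q)) \lor S)), (\lnot P \to \lnot S).
  branch 1 (add (((Q \lor R) \lor \lnot R) \land \lnot ((S \land (R \leftrightarrow \lnot Q)) \lor S)), \lnot (\lnot P \to \lnot S)):
    (((Q \lor R) \lor \lnot R) \land \lnot ((S \land (R \leftrightarrow \lnot Q)) \lor S)): α-rule — add ((Q \lor R) \lor \lnot R), \lnot ((S \land (R \leftrightarrow \lnot Q)) \lor S).
    \lnot (\lnot P \to \lnot S): α-rule — add \lnot P, \lnot \lnot S.
    \lnot ((S \land (R \leftrightarrow \lnot Q)) \lor S): α-rule — add \lnot (S \land (R \leftrightarrow \lnot Q)), \lnot S.
    × closes — contains both S and \lnot S.
  branch 2 (add \lnot (((Q \lor R) \lor \lnot R) \land \lnot ((S \land (R \leftrightarrow \lnot Q)) \lor S)), (\lnot P \to \lnot S)):
    \lnot (((Q \lor R) \lor \lnot R) \land \lnot ((S \land (R \leftrightarrow \lnot Q)) \lor S)): β-rule — branch into \lnot ((Q \lor R) \lor \lnot R)  //  \lnot \lnot ((S \land (R \leftrightarrow \lnot Q)) \lor S).
      branch 2.1 (add \lnot ((Q \lor R) \lor \lnot R)):
        \lnot ((Q \lor R) \lor \lnot R): α-rule — add \lnot (Q \lor R), \lnot \lnot R.
        \lnot (Q \lor R): α-rule — add \lnot Q, \lnot R.
        × closes — contains both R and \lnot R.
      branch 2.2 (add \lnot \lnot ((S \land (R \leftrightarrow \lnot Q)) \lor S)):
        (\lnot P \to \lnot S): β-rule — branch into \lnot \lnot P  //  \lnot S.
          branch 2.2.1 (add \lnot \lnot P):
            \lnot \lnot ((S \land (R \leftrightarrow \lnot Q)) \lor S): β-rule — branch into (S \land (R \leftrightarrow \lnot Q))  //  S.
              branch 2.2.1.1 (add (S \land (R \leftrightarrow \lnot Q))):
                (S \land (R \leftrightarrow \lnot Q)): α-rule — add S, (R \leftrightarrow \lnot Q).
                (R \leftrightarrow \lnot Q): β-rule — branch into R, \lnot Q  //  \lnot R, \lnot \lnot Q.
                  branch 2.2.1.1.1 (add R, \lnot Q):
                    ○ open, literals {P=T, Q=F, R=T, S=T}.
                  branch 2.2.1.1.2 (add \lnot R, \lnot \lnot Q):
                    ○ open, literals {P=T, Q=T, R=F, S=T}.
              branch 2.2.1.2 (add S):
                ○ open, literals {P=T, S=T}.
          branch 2.2.2 (add \lnot S):
            \lnot \lnot ((S \land (R \leftrightarrow \lnot Q)) \lor S): β-rule — branch into (S \land (R \leftrightarrow \lnot Q))  //  S.
              branch 2.2.2.1 (add (S \land (R \leftrightarrow \lnot Q))):
                (S \land (R \leftrightarrow \lnot Q)): α-rule — add S, (R \leftrightarrow \lnot Q).
                × closes — contains both S and \lnot S.
              branch 2.2.2.2 (add S):
                × closes — contains both S and \lnot S.
4 branches closed, 3 open.
An open branch gives a countermodel: P=T, Q=F, R=T, S=T (unmentioned atoms arbitrary); under it the original formula is false.

Not valid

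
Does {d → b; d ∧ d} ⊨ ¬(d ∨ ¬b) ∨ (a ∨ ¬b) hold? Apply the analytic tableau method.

No

Initial set: {T (d → b); T (d ∧ d); F (¬(d ∨ ¬b) ∨ (a ∨ ¬b))}.
T (d ∧ d): α-rule — add T d, T d.
F (¬(d ∨ ¬b) ∨ (a ∨ ¬b)): α-rule — add F ¬(d ∨ ¬b), F (a ∨ ¬b).
F (a ∨ ¬b): α-rule — add F a, F ¬b.
T (d → b): β-rule — branch into F d  //  T b.
  branch 1 (add F d):
    × closes — contains both d and ¬d.
  branch 2 (add T b):
    F ¬(d ∨ ¬b): β-rule — branch into T d  //  T ¬b.
      branch 2.1 (add T d):
        ○ open, literals {a=0, b=1, d=1}.
      branch 2.2 (add T ¬b):
        × closes — contains both b and ¬b.
2 branches closed, 1 open.
An open branch gives a countermodel: a=0, b=1, d=1 (unmentioned atoms arbitrary); the premises hold there but the conclusion fails.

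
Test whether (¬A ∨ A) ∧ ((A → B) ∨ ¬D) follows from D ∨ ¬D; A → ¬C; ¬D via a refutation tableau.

Yes

Initial set: {(D ∨ ¬D); (A → ¬C); ¬D; ¬((¬A ∨ A) ∧ ((A → B) ∨ ¬D))}.
(D ∨ ¬D): β-rule — branch into D  //  ¬D.
  branch 1 (add D):
    × closes — contains both D and ¬D.
  branch 2 (add ¬D):
    (A → ¬C): β-rule — branch into ¬A  //  ¬C.
      branch 2.1 (add ¬A):
        ¬((¬A ∨ A) ∧ ((A → B) ∨ ¬D)): β-rule — branch into ¬(¬A ∨ A)  //  ¬((A → B) ∨ ¬D).
          branch 2.1.1 (add ¬(¬A ∨ A)):
            ¬(¬A ∨ A): α-rule — add ¬¬A, ¬A.
            × closes — contains both A and ¬A.
          branch 2.1.2 (add ¬((A → B) ∨ ¬D)):
            ¬((A → B) ∨ ¬D): α-rule — add ¬(A → B), ¬¬D.
            × closes — contains both D and ¬D.
      branch 2.2 (add ¬C):
        ¬((¬A ∨ A) ∧ ((A → B) ∨ ¬D)): β-rule — branch into ¬(¬A ∨ A)  //  ¬((A → B) ∨ ¬D).
          branch 2.2.1 (add ¬(¬A ∨ A)):
            ¬(¬A ∨ A): α-rule — add ¬¬A, ¬A.
            × closes — contains both A and ¬A.
          branch 2.2.2 (add ¬((A → B) ∨ ¬D)):
            ¬((A → B) ∨ ¬D): α-rule — add ¬(A → B), ¬¬D.
            × closes — contains both D and ¬D.
All 5 branches close.
Every branch closed, so the premises entail the conclusion.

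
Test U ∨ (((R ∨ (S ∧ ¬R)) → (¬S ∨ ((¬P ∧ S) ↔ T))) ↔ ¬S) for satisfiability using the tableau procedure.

Satisfiable

Initial set: {(U ∨ (((R ∨ (S ∧ ¬R)) → (¬S ∨ ((¬P ∧ S) ↔ T))) ↔ ¬S))}.
(U ∨ (((R ∨ (S ∧ ¬R)) → (¬S ∨ ((¬P ∧ S) ↔ T))) ↔ ¬S)): β-rule — branch into U  //  (((R ∨ (S ∧ ¬R)) → (¬S ∨ ((¬P ∧ S) ↔ T))) ↔ ¬S).
  branch 1 (add U):
    ○ open, literals {U=true}.
  branch 2 (add (((R ∨ (S ∧ ¬R)) → (¬S ∨ ((¬P ∧ S) ↔ T))) ↔ ¬S)):
    (((R ∨ (S ∧ ¬R)) → (¬S ∨ ((¬P ∧ S) ↔ T))) ↔ ¬S): β-rule — branch into ((R ∨ (S ∧ ¬R)) → (¬S ∨ ((¬P ∧ S) ↔ T))), ¬S  //  ¬((R ∨ (S ∧ ¬R)) → (¬S ∨ ((¬P ∧ S) ↔ T))), ¬¬S.
      branch 2.1 (add ((R ∨ (S ∧ ¬R)) → (¬S ∨ ((¬P ∧ S) ↔ T))), ¬S):
        ((R ∨ (S ∧ ¬R)) → (¬S ∨ ((¬P ∧ S) ↔ T))): β-rule — branch into ¬(R ∨ (S ∧ ¬R))  //  (¬S ∨ ((¬P ∧ S) ↔ T)).
          branch 2.1.1 (add ¬(R ∨ (S ∧ ¬R))):
            ¬(R ∨ (S ∧ ¬R)): α-rule — add ¬R, ¬(S ∧ ¬R).
            ¬(S ∧ ¬R): β-rule — branch into ¬S  //  ¬¬R.
              branch 2.1.1.1 (add ¬S):
                ○ open, literals {R=false, S=false}.
              branch 2.1.1.2 (add ¬¬R):
                × closes — contains both R and ¬R.
          branch 2.1.2 (add (¬S ∨ ((¬P ∧ S) ↔ T))):
            (¬S ∨ ((¬P ∧ S) ↔ T)): β-rule — branch into ¬S  //  ((¬P ∧ S) ↔ T).
              branch 2.1.2.1 (add ¬S):
                ○ open, literals {S=false}.
              branch 2.1.2.2 (add ((¬P ∧ S) ↔ T)):
                ((¬P ∧ S) ↔ T): β-rule — branch into (¬P ∧ S), T  //  ¬(¬P ∧ S), ¬T.
                  branch 2.1.2.2.1 (add (¬P ∧ S), T):
                    (¬P ∧ S): α-rule — add ¬P, S.
                    × closes — contains both S and ¬S.
                  branch 2.1.2.2.2 (add ¬(¬P ∧ S), ¬T):
                    ¬(¬P ∧ S): β-rule — branch into ¬¬P  //  ¬S.
                      branch 2.1.2.2.2.1 (add ¬¬P):
                        ○ open, literals {P=true, S=false, T=false}.
                      branch 2.1.2.2.2.2 (add ¬S):
                        ○ open, literals {S=false, T=false}.
      branch 2.2 (add ¬((R ∨ (S ∧ ¬R)) → (¬S ∨ ((¬P ∧ S) ↔ T))), ¬¬S):
        ¬((R ∨ (S ∧ ¬R)) → (¬S ∨ ((¬P ∧ S) ↔ T))): α-rule — add (R ∨ (S ∧ ¬R)), ¬(¬S ∨ ((¬P ∧ S) ↔ T)).
        ¬(¬S ∨ ((¬P ∧ S) ↔ T)): α-rule — add ¬¬S, ¬((¬P ∧ S) ↔ T).
        (R ∨ (S ∧ ¬R)): β-rule — branch into R  //  (S ∧ ¬R).
          branch 2.2.1 (add R):
            ¬((¬P ∧ S) ↔ T): β-rule — branch into (¬P ∧ S), ¬T  //  ¬(¬P ∧ S), T.
              branch 2.2.1.1 (add (¬P ∧ S), ¬T):
                (¬P ∧ S): α-rule — add ¬P, S.
                ○ open, literals {P=false, R=true, S=true, T=false}.
              branch 2.2.1.2 (add ¬(¬P ∧ S), T):
                ¬(¬P ∧ S): β-rule — branch into ¬¬P  //  ¬S.
                  branch 2.2.1.2.1 (add ¬¬P):
                    ○ open, literals {P=true, R=true, S=true, T=true}.
                  branch 2.2.1.2.2 (add ¬S):
                    × closes — contains both S and ¬S.
          branch 2.2.2 (add (S ∧ ¬R)):
            (S ∧ ¬R): α-rule — add S, ¬R.
            ¬((¬P ∧ S) ↔ T): β-rule — branch into (¬P ∧ S), ¬T  //  ¬(¬P ∧ S), T.
              branch 2.2.2.1 (add (¬P ∧ S), ¬T):
                (¬P ∧ S): α-rule — add ¬P, S.
                ○ open, literals {P=false, R=false, S=true, T=false}.
              branch 2.2.2.2 (add ¬(¬P ∧ S), T):
                ¬(¬P ∧ S): β-rule — branch into ¬¬P  //  ¬S.
                  branch 2.2.2.2.1 (add ¬¬P):
                    ○ open, literals {P=true, R=false, S=true, T=true}.
                  branch 2.2.2.2.2 (add ¬S):
                    × closes — contains both S and ¬S.
4 branches closed, 9 open.
An open branch gives a satisfying assignment: U=true.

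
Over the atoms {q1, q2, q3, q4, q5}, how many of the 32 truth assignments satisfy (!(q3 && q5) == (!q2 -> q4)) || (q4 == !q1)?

Initial set: {((!(q3 && q5) == (!q2 -> q4)) || (q4 == !q1))}.
((!(q3 && q5) == (!q2 -> q4)) || (q4 == !q1)): β-rule — branch into (!(q3 && q5) == (!q2 -> q4))  //  (q4 == !q1).
  branch 1 (add (!(q3 && q5) == (!q2 -> q4))):
    (!(q3 && q5) == (!q2 -> q4)): β-rule — branch into !(q3 && q5), (!q2 -> q4)  //  !!(q3 && q5), !(!q2 -> q4).
      branch 1.1 (add !(q3 && q5), (!q2 -> q4)):
        !(q3 && q5): β-rule — branch into !q3  //  !q5.
          branch 1.1.1 (add !q3):
            (!q2 -> q4): β-rule — branch into !!q2  //  q4.
              branch 1.1.1.1 (add !!q2):
                ○ open, literals {q2=T, q3=F}.
              branch 1.1.1.2 (add q4):
                ○ open, literals {q3=F, q4=T}.
          branch 1.1.2 (add !q5):
            (!q2 -> q4): β-rule — branch into !!q2  //  q4.
              branch 1.1.2.1 (add !!q2):
                ○ open, literals {q2=T, q5=F}.
              branch 1.1.2.2 (add q4):
                ○ open, literals {q4=T, q5=F}.
      branch 1.2 (add !!(q3 && q5), !(!q2 -> q4)):
        !!(q3 && q5): α-rule — add q3, q5.
        !(!q2 -> q4): α-rule — add !q2, !q4.
        ○ open, literals {q2=F, q3=T, q4=F, q5=T}.
  branch 2 (add (q4 == !q1)):
    (q4 == !q1): β-rule — branch into q4, !q1  //  !q4, !!q1.
      branch 2.1 (add q4, !q1):
        ○ open, literals {q1=F, q4=T}.
      branch 2.2 (add !q4, !!q1):
        ○ open, literals {q1=T, q4=F}.
0 branches closed, 7 open.
Each open branch fixes some atoms; the unmentioned ones are free. Counting distinct full assignments: branch {q2=T, q3=F} (q1, q4, q5) contributes 8 new; branch {q3=F, q4=T} (q1, q2, q5) contributes 4 new; branch {q2=T, q5=F} (q1, q3, q4) contributes 4 new; branch {q4=T, q5=F} (q1, q2, q3) contributes 2 new; branch {q2=F, q3=T, q4=F, q5=T} (q1) contributes 2 new; branch {q1=F, q4=T} (q2, q3, q5) contributes 2 new; branch {q1=T, q4=F} (q2, q3, q5) contributes 4 new. Total: 26.

26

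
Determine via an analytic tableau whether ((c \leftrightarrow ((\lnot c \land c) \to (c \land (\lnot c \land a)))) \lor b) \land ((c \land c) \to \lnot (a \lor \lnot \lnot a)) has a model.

Initial set: {(((c \leftrightarrow ((\lnot c \land c) \to (c \land (\lnot c \land a)))) \lor b) \land ((c \land c) \to \lnot (a \lor \lnot \lnot a)))}.
(((c \leftrightarrow ((\lnot c \land c) \to (c \land (\lnot c \land a)))) \lor b) \land ((c \land c) \to \lnot (a \lor \lnot \lnot a))): α-rule — add ((c \leftrightarrow ((\lnot c \land c) \to (c \land (\lnot c \land a)))) \lor b), ((c \land c) \to \lnot (a \lor \lnot \lnot a)).
((c \leftrightarrow ((\lnot c \land c) \to (c \land (\lnot c \land a)))) \lor b): β-rule — branch into (c \leftrightarrow ((\lnot c \land c) \to (c \land (\lnot c \land a))))  //  b.
  branch 1 (add (c \leftrightarrow ((\lnot c \land c) \to (c \land (\lnot c \land a))))):
    ((c \land c) \to \lnot (a \lor \lnot \lnot a)): β-rule — branch into \lnot (c \land c)  //  \lnot (a \lor \lnot \lnot a).
      branch 1.1 (add \lnot (c \land c)):
        (c \leftrightarrow ((\lnot c \land c) \to (c \land (\lnot c \land a)))): β-rule — branch into c, ((\lnot c \land c) \to (c \land (\lnot c \land a)))  //  \lnot c, \lnot ((\lnot c \land c) \to (c \land (\lnot c \land a))).
          branch 1.1.1 (add c, ((\lnot c \land c) \to (c \land (\lnot c \land a)))):
            \lnot (c \land c): β-rule — branch into \lnot c  //  \lnot c.
              branch 1.1.1.1 (add \lnot c):
                × closes — contains both c and \lnot c.
              branch 1.1.1.2 (add \lnot c):
                × closes — contains both c and \lnot c.
          branch 1.1.2 (add \lnot c, \lnot ((\lnot c \land c) \to (c \land (\lnot c \land a)))):
            \lnot ((\lnot c \land c) \to (c \land (\lnot c \land a))): α-rule — add (\lnot c \land c), \lnot (c \land (\lnot c \land a)).
            (\lnot c \land c): α-rule — add \lnot c, c.
            × closes — contains both c and \lnot c.
      branch 1.2 (add \lnot (a \lor \lnot \lnot a)):
        \lnot (a \lor \lnot \lnot a): α-rule — add \lnot a, \lnot \lnot \lnot a.
        \lnot \lnot \lnot a: drop double negation, giving \lnot a.
        (c \leftrightarrow ((\lnot c \land c) \to (c \land (\lnot c \land a)))): β-rule — branch into c, ((\lnot c \land c) \to (c \land (\lnot c \land a)))  //  \lnot c, \lnot ((\lnot c \land c) \to (c \land (\lnot c \land a))).
          branch 1.2.1 (add c, ((\lnot c \land c) \to (c \land (\lnot c \land a)))):
            ((\lnot c \land c) \to (c \land (\lnot c \land a))): β-rule — branch into \lnot (\lnot c \land c)  //  (c \land (\lnot c \land a)).
              branch 1.2.1.1 (add \lnot (\lnot c \land c)):
                \lnot (\lnot c \land c): β-rule — branch into \lnot \lnot c  //  \lnot c.
                  branch 1.2.1.1.1 (add \lnot \lnot c):
                    ○ open, literals {a=false, c=true}.
                  branch 1.2.1.1.2 (add \lnot c):
                    × closes — contains both c and \lnot c.
              branch 1.2.1.2 (add (c \land (\lnot c \land a))):
                (c \land (\lnot c \land a)): α-rule — add c, (\lnot c \land a).
                (\lnot c \land a): α-rule — add \lnot c, a.
                × closes — contains both c and \lnot c.
          branch 1.2.2 (add \lnot c, \lnot ((\lnot c \land c) \to (c \land (\lnot c \land a)))):
            \lnot ((\lnot c \land c) \to (c \land (\lnot c \land a))): α-rule — add (\lnot c \land c), \lnot (c \land (\lnot c \land a)).
            (\lnot c \land c): α-rule — add \lnot c, c.
            × closes — contains both c and \lnot c.
  branch 2 (add b):
    ((c \land c) \to \lnot (a \lor \lnot \lnot a)): β-rule — branch into \lnot (c \land c)  //  \lnot (a \lor \lnot \lnot a).
      branch 2.1 (add \lnot (c \land c)):
        \lnot (c \land c): β-rule — branch into \lnot c  //  \lnot c.
          branch 2.1.1 (add \lnot c):
            ○ open, literals {b=true, c=false}.
          branch 2.1.2 (add \lnot c):
            ○ open, literals {b=true, c=false}.
      branch 2.2 (add \lnot (a \lor \lnot \lnot a)):
        \lnot (a \lor \lnot \lnot a): α-rule — add \lnot a, \lnot \lnot \lnot a.
        \lnot \lnot \lnot a: drop double negation, giving \lnot a.
        ○ open, literals {a=false, b=true}.
6 branches closed, 4 open.
An open branch gives a satisfying assignment: a=false, c=true.

Satisfiable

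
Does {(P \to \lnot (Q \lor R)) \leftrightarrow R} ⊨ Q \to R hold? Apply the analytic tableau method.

No

Initial set: {((P \to \lnot (Q \lor R)) \leftrightarrow R); \lnot (Q \to R)}.
\lnot (Q \to R): α-rule — add Q, \lnot R.
((P \to \lnot (Q \lor R)) \leftrightarrow R): β-rule — branch into (P \to \lnot (Q \lor R)), R  //  \lnot (P \to \lnot (Q \lor R)), \lnot R.
  branch 1 (add (P \to \lnot (Q \lor R)), R):
    × closes — contains both R and \lnot R.
  branch 2 (add \lnot (P \to \lnot (Q \lor R)), \lnot R):
    \lnot (P \to \lnot (Q \lor R)): α-rule — add P, \lnot \lnot (Q \lor R).
    \lnot \lnot (Q \lor R): β-rule — branch into Q  //  R.
      branch 2.1 (add Q):
        ○ open, literals {P=true, Q=true, R=false}.
      branch 2.2 (add R):
        × closes — contains both R and \lnot R.
2 branches closed, 1 open.
An open branch gives a countermodel: P=true, Q=true, R=false (unmentioned atoms arbitrary); the premises hold there but the conclusion fails.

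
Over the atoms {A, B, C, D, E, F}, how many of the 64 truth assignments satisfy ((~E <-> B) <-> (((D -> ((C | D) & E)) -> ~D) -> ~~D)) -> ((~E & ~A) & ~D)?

36

Initial set: {(((~E <-> B) <-> (((D -> ((C | D) & E)) -> ~D) -> ~~D)) -> ((~E & ~A) & ~D))}.
(((~E <-> B) <-> (((D -> ((C | D) & E)) -> ~D) -> ~~D)) -> ((~E & ~A) & ~D)): β-rule — branch into ~((~E <-> B) <-> (((D -> ((C | D) & E)) -> ~D) -> ~~D))  //  ((~E & ~A) & ~D).
  branch 1 (add ~((~E <-> B) <-> (((D -> ((C | D) & E)) -> ~D) -> ~~D))):
    ~((~E <-> B) <-> (((D -> ((C | D) & E)) -> ~D) -> ~~D)): β-rule — branch into (~E <-> B), ~(((D -> ((C | D) & E)) -> ~D) -> ~~D)  //  ~(~E <-> B), (((D -> ((C | D) & E)) -> ~D) -> ~~D).
      branch 1.1 (add (~E <-> B), ~(((D -> ((C | D) & E)) -> ~D) -> ~~D)):
        ~(((D -> ((C | D) & E)) -> ~D) -> ~~D): α-rule — add ((D -> ((C | D) & E)) -> ~D), ~~~D.
        ~~~D: drop double negation, giving ~D.
        (~E <-> B): β-rule — branch into ~E, B  //  ~~E, ~B.
          branch 1.1.1 (add ~E, B):
            ((D -> ((C | D) & E)) -> ~D): β-rule — branch into ~(D -> ((C | D) & E))  //  ~D.
              branch 1.1.1.1 (add ~(D -> ((C | D) & E))):
                ~(D -> ((C | D) & E)): α-rule — add D, ~((C | D) & E).
                × closes — contains both D and ~D.
              branch 1.1.1.2 (add ~D):
                ○ open, literals {B=1, D=0, E=0}.
          branch 1.1.2 (add ~~E, ~B):
            ((D -> ((C | D) & E)) -> ~D): β-rule — branch into ~(D -> ((C | D) & E))  //  ~D.
              branch 1.1.2.1 (add ~(D -> ((C | D) & E))):
                ~(D -> ((C | D) & E)): α-rule — add D, ~((C | D) & E).
                × closes — contains both D and ~D.
              branch 1.1.2.2 (add ~D):
                ○ open, literals {B=0, D=0, E=1}.
      branch 1.2 (add ~(~E <-> B), (((D -> ((C | D) & E)) -> ~D) -> ~~D)):
        ~(~E <-> B): β-rule — branch into ~E, ~B  //  ~~E, B.
          branch 1.2.1 (add ~E, ~B):
            (((D -> ((C | D) & E)) -> ~D) -> ~~D): β-rule — branch into ~((D -> ((C | D) & E)) -> ~D)  //  ~~D.
              branch 1.2.1.1 (add ~((D -> ((C | D) & E)) -> ~D)):
                ~((D -> ((C | D) & E)) -> ~D): α-rule — add (D -> ((C | D) & E)), ~~D.
                (D -> ((C | D) & E)): β-rule — branch into ~D  //  ((C | D) & E).
                  branch 1.2.1.1.1 (add ~D):
                    × closes — contains both D and ~D.
                  branch 1.2.1.1.2 (add ((C | D) & E)):
                    ((C | D) & E): α-rule — add (C | D), E.
                    × closes — contains both E and ~E.
              branch 1.2.1.2 (add ~~D):
                ~~D: drop double negation, giving D.
                ○ open, literals {B=0, D=1, E=0}.
          branch 1.2.2 (add ~~E, B):
            (((D -> ((C | D) & E)) -> ~D) -> ~~D): β-rule — branch into ~((D -> ((C | D) & E)) -> ~D)  //  ~~D.
              branch 1.2.2.1 (add ~((D -> ((C | D) & E)) -> ~D)):
                ~((D -> ((C | D) & E)) -> ~D): α-rule — add (D -> ((C | D) & E)), ~~D.
                (D -> ((C | D) & E)): β-rule — branch into ~D  //  ((C | D) & E).
                  branch 1.2.2.1.1 (add ~D):
                    × closes — contains both D and ~D.
                  branch 1.2.2.1.2 (add ((C | D) & E)):
                    ((C | D) & E): α-rule — add (C | D), E.
                    (C | D): β-rule — branch into C  //  D.
                      branch 1.2.2.1.2.1 (add C):
                        ○ open, literals {B=1, C=1, D=1, E=1}.
                      branch 1.2.2.1.2.2 (add D):
                        ○ open, literals {B=1, D=1, E=1}.
              branch 1.2.2.2 (add ~~D):
                ~~D: drop double negation, giving D.
                ○ open, literals {B=1, D=1, E=1}.
  branch 2 (add ((~E & ~A) & ~D)):
    ((~E & ~A) & ~D): α-rule — add (~E & ~A), ~D.
    (~E & ~A): α-rule — add ~E, ~A.
    ○ open, literals {A=0, D=0, E=0}.
5 branches closed, 7 open.
Each open branch fixes some atoms; the unmentioned ones are free. Counting distinct full assignments: branch {B=1, D=0, E=0} (A, C, F) contributes 8 new; branch {B=0, D=0, E=1} (A, C, F) contributes 8 new; branch {B=0, D=1, E=0} (A, C, F) contributes 8 new; branch {B=1, C=1, D=1, E=1} (A, F) contributes 4 new; branch {B=1, D=1, E=1} (A, C, F) contributes 4 new; branch {B=1, D=1, E=1} (A, C, F) contributes 0 new; branch {A=0, D=0, E=0} (B, C, F) contributes 4 new. Total: 36.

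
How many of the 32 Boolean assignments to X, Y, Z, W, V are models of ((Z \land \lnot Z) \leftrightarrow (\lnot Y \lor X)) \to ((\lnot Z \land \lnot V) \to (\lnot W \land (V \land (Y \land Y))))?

30

Initial set: {(((Z \land \lnot Z) \leftrightarrow (\lnot Y \lor X)) \to ((\lnot Z \land \lnot V) \to (\lnot W \land (V \land (Y \land Y)))))}.
(((Z \land \lnot Z) \leftrightarrow (\lnot Y \lor X)) \to ((\lnot Z \land \lnot V) \to (\lnot W \land (V \land (Y \land Y))))): β-rule — branch into \lnot ((Z \land \lnot Z) \leftrightarrow (\lnot Y \lor X))  //  ((\lnot Z \land \lnot V) \to (\lnot W \land (V \land (Y \land Y)))).
  branch 1 (add \lnot ((Z \land \lnot Z) \leftrightarrow (\lnot Y \lor X))):
    \lnot ((Z \land \lnot Z) \leftrightarrow (\lnot Y \lor X)): β-rule — branch into (Z \land \lnot Z), \lnot (\lnot Y \lor X)  //  \lnot (Z \land \lnot Z), (\lnot Y \lor X).
      branch 1.1 (add (Z \land \lnot Z), \lnot (\lnot Y \lor X)):
        (Z \land \lnot Z): α-rule — add Z, \lnot Z.
        × closes — contains both Z and \lnot Z.
      branch 1.2 (add \lnot (Z \land \lnot Z), (\lnot Y \lor X)):
        \lnot (Z \land \lnot Z): β-rule — branch into \lnot Z  //  \lnot \lnot Z.
          branch 1.2.1 (add \lnot Z):
            (\lnot Y \lor X): β-rule — branch into \lnot Y  //  X.
              branch 1.2.1.1 (add \lnot Y):
                ○ open, literals {Y=F, Z=F}.
              branch 1.2.1.2 (add X):
                ○ open, literals {X=T, Z=F}.
          branch 1.2.2 (add \lnot \lnot Z):
            (\lnot Y \lor X): β-rule — branch into \lnot Y  //  X.
              branch 1.2.2.1 (add \lnot Y):
                ○ open, literals {Y=F, Z=T}.
              branch 1.2.2.2 (add X):
                ○ open, literals {X=T, Z=T}.
  branch 2 (add ((\lnot Z \land \lnot V) \to (\lnot W \land (V \land (Y \land Y))))):
    ((\lnot Z \land \lnot V) \to (\lnot W \land (V \land (Y \land Y)))): β-rule — branch into \lnot (\lnot Z \land \lnot V)  //  (\lnot W \land (V \land (Y \land Y))).
      branch 2.1 (add \lnot (\lnot Z \land \lnot V)):
        \lnot (\lnot Z \land \lnot V): β-rule — branch into \lnot \lnot Z  //  \lnot \lnot V.
          branch 2.1.1 (add \lnot \lnot Z):
            ○ open, literals {Z=T}.
          branch 2.1.2 (add \lnot \lnot V):
            ○ open, literals {V=T}.
      branch 2.2 (add (\lnot W \land (V \land (Y \land Y)))):
        (\lnot W \land (V \land (Y \land Y))): α-rule — add \lnot W, (V \land (Y \land Y)).
        (V \land (Y \land Y)): α-rule — add V, (Y \land Y).
        (Y \land Y): α-rule — add Y, Y.
        ○ open, literals {V=T, W=F, Y=T}.
1 branch closed, 7 open.
Each open branch fixes some atoms; the unmentioned ones are free. Counting distinct full assignments: branch {Y=F, Z=F} (X, W, V) contributes 8 new; branch {X=T, Z=F} (Y, W, V) contributes 4 new; branch {Y=F, Z=T} (X, W, V) contributes 8 new; branch {X=T, Z=T} (Y, W, V) contributes 4 new; branch {Z=T} (X, Y, W, V) contributes 4 new; branch {V=T} (X, Y, Z, W) contributes 2 new; branch {V=T, W=F, Y=T} (X, Z) contributes 0 new. Total: 30.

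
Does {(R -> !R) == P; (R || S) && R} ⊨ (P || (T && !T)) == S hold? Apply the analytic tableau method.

No

Initial set: {((R -> !R) == P); ((R || S) && R); !((P || (T && !T)) == S)}.
((R || S) && R): α-rule — add (R || S), R.
((R -> !R) == P): β-rule — branch into (R -> !R), P  //  !(R -> !R), !P.
  branch 1 (add (R -> !R), P):
    !((P || (T && !T)) == S): β-rule — branch into (P || (T && !T)), !S  //  !(P || (T && !T)), S.
      branch 1.1 (add (P || (T && !T)), !S):
        (R || S): β-rule — branch into R  //  S.
          branch 1.1.1 (add R):
            (R -> !R): β-rule — branch into !R  //  !R.
              branch 1.1.1.1 (add !R):
                × closes — contains both R and !R.
              branch 1.1.1.2 (add !R):
                × closes — contains both R and !R.
          branch 1.1.2 (add S):
            × closes — contains both S and !S.
      branch 1.2 (add !(P || (T && !T)), S):
        !(P || (T && !T)): α-rule — add !P, !(T && !T).
        × closes — contains both P and !P.
  branch 2 (add !(R -> !R), !P):
    !(R -> !R): α-rule — add R, !!R.
    !((P || (T && !T)) == S): β-rule — branch into (P || (T && !T)), !S  //  !(P || (T && !T)), S.
      branch 2.1 (add (P || (T && !T)), !S):
        (R || S): β-rule — branch into R  //  S.
          branch 2.1.1 (add R):
            (P || (T && !T)): β-rule — branch into P  //  (T && !T).
              branch 2.1.1.1 (add P):
                × closes — contains both P and !P.
              branch 2.1.1.2 (add (T && !T)):
                (T && !T): α-rule — add T, !T.
                × closes — contains both T and !T.
          branch 2.1.2 (add S):
            × closes — contains both S and !S.
      branch 2.2 (add !(P || (T && !T)), S):
        !(P || (T && !T)): α-rule — add !P, !(T && !T).
        (R || S): β-rule — branch into R  //  S.
          branch 2.2.1 (add R):
            !(T && !T): β-rule — branch into !T  //  !!T.
              branch 2.2.1.1 (add !T):
                ○ open, literals {P=F, R=T, S=T, T=F}.
              branch 2.2.1.2 (add !!T):
                ○ open, literals {P=F, R=T, S=T, T=T}.
          branch 2.2.2 (add S):
            !(T && !T): β-rule — branch into !T  //  !!T.
              branch 2.2.2.1 (add !T):
                ○ open, literals {P=F, R=T, S=T, T=F}.
              branch 2.2.2.2 (add !!T):
                ○ open, literals {P=F, R=T, S=T, T=T}.
7 branches closed, 4 open.
An open branch gives a countermodel: P=F, R=T, S=T, T=F (unmentioned atoms arbitrary); the premises hold there but the conclusion fails.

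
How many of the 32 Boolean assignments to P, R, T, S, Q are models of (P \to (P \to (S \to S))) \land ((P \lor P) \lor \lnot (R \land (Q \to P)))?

28

Initial set: {T ((P \to (P \to (S \to S))) \land ((P \lor P) \lor \lnot (R \land (Q \to P))))}.
T ((P \to (P \to (S \to S))) \land ((P \lor P) \lor \lnot (R \land (Q \to P)))): α-rule — add T (P \to (P \to (S \to S))), T ((P \lor P) \lor \lnot (R \land (Q \to P))).
T (P \to (P \to (S \to S))): β-rule — branch into F P  //  T (P \to (S \to S)).
  branch 1 (add F P):
    T ((P \lor P) \lor \lnot (R \land (Q \to P))): β-rule — branch into T (P \lor P)  //  T \lnot (R \land (Q \to P)).
      branch 1.1 (add T (P \lor P)):
        T (P \lor P): β-rule — branch into T P  //  T P.
          branch 1.1.1 (add T P):
            × closes — contains both P and \lnot P.
          branch 1.1.2 (add T P):
            × closes — contains both P and \lnot P.
      branch 1.2 (add T \lnot (R \land (Q \to P))):
        T \lnot (R \land (Q \to P)): β-rule — branch into F R  //  F (Q \to P).
          branch 1.2.1 (add F R):
            ○ open, literals {P=F, R=F}.
          branch 1.2.2 (add F (Q \to P)):
            F (Q \to P): α-rule — add T Q, F P.
            ○ open, literals {P=F, Q=T}.
  branch 2 (add T (P \to (S \to S))):
    T ((P \lor P) \lor \lnot (R \land (Q \to P))): β-rule — branch into T (P \lor P)  //  T \lnot (R \land (Q \to P)).
      branch 2.1 (add T (P \lor P)):
        T (P \to (S \to S)): β-rule — branch into F P  //  T (S \to S).
          branch 2.1.1 (add F P):
            T (P \lor P): β-rule — branch into T P  //  T P.
              branch 2.1.1.1 (add T P):
                × closes — contains both P and \lnot P.
              branch 2.1.1.2 (add T P):
                × closes — contains both P and \lnot P.
          branch 2.1.2 (add T (S \to S)):
            T (P \lor P): β-rule — branch into T P  //  T P.
              branch 2.1.2.1 (add T P):
                T (S \to S): β-rule — branch into F S  //  T S.
                  branch 2.1.2.1.1 (add F S):
                    ○ open, literals {P=T, S=F}.
                  branch 2.1.2.1.2 (add T S):
                    ○ open, literals {P=T, S=T}.
              branch 2.1.2.2 (add T P):
                T (S \to S): β-rule — branch into F S  //  T S.
                  branch 2.1.2.2.1 (add F S):
                    ○ open, literals {P=T, S=F}.
                  branch 2.1.2.2.2 (add T S):
                    ○ open, literals {P=T, S=T}.
      branch 2.2 (add T \lnot (R \land (Q \to P))):
        T (P \to (S \to S)): β-rule — branch into F P  //  T (S \to S).
          branch 2.2.1 (add F P):
            T \lnot (R \land (Q \to P)): β-rule — branch into F R  //  F (Q \to P).
              branch 2.2.1.1 (add F R):
                ○ open, literals {P=F, R=F}.
              branch 2.2.1.2 (add F (Q \to P)):
                F (Q \to P): α-rule — add T Q, F P.
                ○ open, literals {P=F, Q=T}.
          branch 2.2.2 (add T (S \to S)):
            T \lnot (R \land (Q \to P)): β-rule — branch into F R  //  F (Q \to P).
              branch 2.2.2.1 (add F R):
                T (S \to S): β-rule — branch into F S  //  T S.
                  branch 2.2.2.1.1 (add F S):
                    ○ open, literals {R=F, S=F}.
                  branch 2.2.2.1.2 (add T S):
                    ○ open, literals {R=F, S=T}.
              branch 2.2.2.2 (add F (Q \to P)):
                F (Q \to P): α-rule — add T Q, F P.
                T (S \to S): β-rule — branch into F S  //  T S.
                  branch 2.2.2.2.1 (add F S):
                    ○ open, literals {P=F, Q=T, S=F}.
                  branch 2.2.2.2.2 (add T S):
                    ○ open, literals {P=F, Q=T, S=T}.
4 branches closed, 12 open.
Each open branch fixes some atoms; the unmentioned ones are free. Counting distinct full assignments: branch {P=F, R=F} (T, S, Q) contributes 8 new; branch {P=F, Q=T} (R, T, S) contributes 4 new; branch {P=T, S=F} (R, T, Q) contributes 8 new; branch {P=T, S=T} (R, T, Q) contributes 8 new; branch {P=T, S=F} (R, T, Q) contributes 0 new; branch {P=T, S=T} (R, T, Q) contributes 0 new; branch {P=F, R=F} (T, S, Q) contributes 0 new; branch {P=F, Q=T} (R, T, S) contributes 0 new; branch {R=F, S=F} (P, T, Q) contributes 0 new; branch {R=F, S=T} (P, T, Q) contributes 0 new; branch {P=F, Q=T, S=F} (R, T) contributes 0 new; branch {P=F, Q=T, S=T} (R, T) contributes 0 new. Total: 28.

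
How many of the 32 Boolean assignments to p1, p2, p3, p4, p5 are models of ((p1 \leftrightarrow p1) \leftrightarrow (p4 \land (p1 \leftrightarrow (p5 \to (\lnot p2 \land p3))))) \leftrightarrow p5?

16

Initial set: {(((p1 \leftrightarrow p1) \leftrightarrow (p4 \land (p1 \leftrightarrow (p5 \to (\lnot p2 \land p3))))) \leftrightarrow p5)}.
(((p1 \leftrightarrow p1) \leftrightarrow (p4 \land (p1 \leftrightarrow (p5 \to (\lnot p2 \land p3))))) \leftrightarrow p5): β-rule — branch into ((p1 \leftrightarrow p1) \leftrightarrow (p4 \land (p1 \leftrightarrow (p5 \to (\lnot p2 \land p3))))), p5  //  \lnot ((p1 \leftrightarrow p1) \leftrightarrow (p4 \land (p1 \leftrightarrow (p5 \to (\lnot p2 \land p3))))), \lnot p5.
  branch 1 (add ((p1 \leftrightarrow p1) \leftrightarrow (p4 \land (p1 \leftrightarrow (p5 \to (\lnot p2 \land p3))))), p5):
    ((p1 \leftrightarrow p1) \leftrightarrow (p4 \land (p1 \leftrightarrow (p5 \to (\lnot p2 \land p3))))): β-rule — branch into (p1 \leftrightarrow p1), (p4 \land (p1 \leftrightarrow (p5 \to (\lnot p2 \land p3))))  //  \lnot (p1 \leftrightarrow p1), \lnot (p4 \land (p1 \leftrightarrow (p5 \to (\lnot p2 \land p3)))).
      branch 1.1 (add (p1 \leftrightarrow p1), (p4 \land (p1 \leftrightarrow (p5 \to (\lnot p2 \land p3))))):
        (p4 \land (p1 \leftrightarrow (p5 \to (\lnot p2 \land p3)))): α-rule — add p4, (p1 \leftrightarrow (p5 \to (\lnot p2 \land p3))).
        (p1 \leftrightarrow p1): β-rule — branch into p1, p1  //  \lnot p1, \lnot p1.
          branch 1.1.1 (add p1, p1):
            (p1 \leftrightarrow (p5 \to (\lnot p2 \land p3))): β-rule — branch into p1, (p5 \to (\lnot p2 \land p3))  //  \lnot p1, \lnot (p5 \to (\lnot p2 \land p3)).
              branch 1.1.1.1 (add p1, (p5 \to (\lnot p2 \land p3))):
                (p5 \to (\lnot p2 \land p3)): β-rule — branch into \lnot p5  //  (\lnot p2 \land p3).
                  branch 1.1.1.1.1 (add \lnot p5):
                    × closes — contains both p5 and \lnot p5.
                  branch 1.1.1.1.2 (add (\lnot p2 \land p3)):
                    (\lnot p2 \land p3): α-rule — add \lnot p2, p3.
                    ○ open, literals {p1=true, p2=false, p3=true, p4=true, p5=true}.
              branch 1.1.1.2 (add \lnot p1, \lnot (p5 \to (\lnot p2 \land p3))):
                × closes — contains both p1 and \lnot p1.
          branch 1.1.2 (add \lnot p1, \lnot p1):
            (p1 \leftrightarrow (p5 \to (\lnot p2 \land p3))): β-rule — branch into p1, (p5 \to (\lnot p2 \land p3))  //  \lnot p1, \lnot (p5 \to (\lnot p2 \land p3)).
              branch 1.1.2.1 (add p1, (p5 \to (\lnot p2 \land p3))):
                × closes — contains both p1 and \lnot p1.
              branch 1.1.2.2 (add \lnot p1, \lnot (p5 \to (\lnot p2 \land p3))):
                \lnot (p5 \to (\lnot p2 \land p3)): α-rule — add p5, \lnot (\lnot p2 \land p3).
                \lnot (\lnot p2 \land p3): β-rule — branch into \lnot \lnot p2  //  \lnot p3.
                  branch 1.1.2.2.1 (add \lnot \lnot p2):
                    ○ open, literals {p1=false, p2=true, p4=true, p5=true}.
                  branch 1.1.2.2.2 (add \lnot p3):
                    ○ open, literals {p1=false, p3=false, p4=true, p5=true}.
      branch 1.2 (add \lnot (p1 \leftrightarrow p1), \lnot (p4 \land (p1 \leftrightarrow (p5 \to (\lnot p2 \land p3))))):
        \lnot (p1 \leftrightarrow p1): β-rule — branch into p1, \lnot p1  //  \lnot p1, p1.
          branch 1.2.1 (add p1, \lnot p1):
            × closes — contains both p1 and \lnot p1.
          branch 1.2.2 (add \lnot p1, p1):
            × closes — contains both p1 and \lnot p1.
  branch 2 (add \lnot ((p1 \leftrightarrow p1) \leftrightarrow (p4 \land (p1 \leftrightarrow (p5 \to (\lnot p2 \land p3))))), \lnot p5):
    \lnot ((p1 \leftrightarrow p1) \leftrightarrow (p4 \land (p1 \leftrightarrow (p5 \to (\lnot p2 \land p3))))): β-rule — branch into (p1 \leftrightarrow p1), \lnot (p4 \land (p1 \leftrightarrow (p5 \to (\lnot p2 \land p3))))  //  \lnot (p1 \leftrightarrow p1), (p4 \land (p1 \leftrightarrow (p5 \to (\lnot p2 \land p3)))).
      branch 2.1 (add (p1 \leftrightarrow p1), \lnot (p4 \land (p1 \leftrightarrow (p5 \to (\lnot p2 \land p3))))):
        (p1 \leftrightarrow p1): β-rule — branch into p1, p1  //  \lnot p1, \lnot p1.
          branch 2.1.1 (add p1, p1):
            \lnot (p4 \land (p1 \leftrightarrow (p5 \to (\lnot p2 \land p3)))): β-rule — branch into \lnot p4  //  \lnot (p1 \leftrightarrow (p5 \to (\lnot p2 \land p3))).
              branch 2.1.1.1 (add \lnot p4):
                ○ open, literals {p1=true, p4=false, p5=false}.
              branch 2.1.1.2 (add \lnot (p1 \leftrightarrow (p5 \to (\lnot p2 \land p3)))):
                \lnot (p1 \leftrightarrow (p5 \to (\lnot p2 \land p3))): β-rule — branch into p1, \lnot (p5 \to (\lnot p2 \land p3))  //  \lnot p1, (p5 \to (\lnot p2 \land p3)).
                  branch 2.1.1.2.1 (add p1, \lnot (p5 \to (\lnot p2 \land p3))):
                    \lnot (p5 \to (\lnot p2 \land p3)): α-rule — add p5, \lnot (\lnot p2 \land p3).
                    × closes — contains both p5 and \lnot p5.
                  branch 2.1.1.2.2 (add \lnot p1, (p5 \to (\lnot p2 \land p3))):
                    × closes — contains both p1 and \lnot p1.
          branch 2.1.2 (add \lnot p1, \lnot p1):
            \lnot (p4 \land (p1 \leftrightarrow (p5 \to (\lnot p2 \land p3)))): β-rule — branch into \lnot p4  //  \lnot (p1 \leftrightarrow (p5 \to (\lnot p2 \land p3))).
              branch 2.1.2.1 (add \lnot p4):
                ○ open, literals {p1=false, p4=false, p5=false}.
              branch 2.1.2.2 (add \lnot (p1 \leftrightarrow (p5 \to (\lnot p2 \land p3)))):
                \lnot (p1 \leftrightarrow (p5 \to (\lnot p2 \land p3))): β-rule — branch into p1, \lnot (p5 \to (\lnot p2 \land p3))  //  \lnot p1, (p5 \to (\lnot p2 \land p3)).
                  branch 2.1.2.2.1 (add p1, \lnot (p5 \to (\lnot p2 \land p3))):
                    × closes — contains both p1 and \lnot p1.
                  branch 2.1.2.2.2 (add \lnot p1, (p5 \to (\lnot p2 \land p3))):
                    (p5 \to (\lnot p2 \land p3)): β-rule — branch into \lnot p5  //  (\lnot p2 \land p3).
                      branch 2.1.2.2.2.1 (add \lnot p5):
                        ○ open, literals {p1=false, p5=false}.
                      branch 2.1.2.2.2.2 (add (\lnot p2 \land p3)):
                        (\lnot p2 \land p3): α-rule — add \lnot p2, p3.
                        ○ open, literals {p1=false, p2=false, p3=true, p5=false}.
      branch 2.2 (add \lnot (p1 \leftrightarrow p1), (p4 \land (p1 \leftrightarrow (p5 \to (\lnot p2 \land p3))))):
        (p4 \land (p1 \leftrightarrow (p5 \to (\lnot p2 \land p3)))): α-rule — add p4, (p1 \leftrightarrow (p5 \to (\lnot p2 \land p3))).
        \lnot (p1 \leftrightarrow p1): β-rule — branch into p1, \lnot p1  //  \lnot p1, p1.
          branch 2.2.1 (add p1, \lnot p1):
            × closes — contains both p1 and \lnot p1.
          branch 2.2.2 (add \lnot p1, p1):
            × closes — contains both p1 and \lnot p1.
10 branches closed, 7 open.
Each open branch fixes some atoms; the unmentioned ones are free. Counting distinct full assignments: branch {p1=true, p2=false, p3=true, p4=true, p5=true} (none free) contributes 1 new; branch {p1=false, p2=true, p4=true, p5=true} (p3) contributes 2 new; branch {p1=false, p3=false, p4=true, p5=true} (p2) contributes 1 new; branch {p1=true, p4=false, p5=false} (p2, p3) contributes 4 new; branch {p1=false, p4=false, p5=false} (p2, p3) contributes 4 new; branch {p1=false, p5=false} (p2, p3, p4) contributes 4 new; branch {p1=false, p2=false, p3=true, p5=false} (p4) contributes 0 new. Total: 16.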